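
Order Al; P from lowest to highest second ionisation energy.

Al < P

IE_2 is the cost of taking one more electron from the +1 cation: Al⁺ still has 2 valence electrons; P⁺ still has 4 valence electrons.
All are still removing valence electrons, so compare the +1 ions as you would atoms: IE_2 generally rises across a period (higher Z_eff) and falls down a group (larger shell), subject to the usual subshell exceptions.
Valence configurations: Al⁺ [Ne]3s², P⁺ [Ne]3s²3p².
Approximate IE_2 values (kJ/mol): Al 1817, P 1907.
So the second ionization energies run Al < P.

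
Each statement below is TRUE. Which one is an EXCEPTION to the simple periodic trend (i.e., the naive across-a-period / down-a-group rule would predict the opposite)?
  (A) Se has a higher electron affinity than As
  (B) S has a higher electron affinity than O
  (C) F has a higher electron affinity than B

The general trend: electron affinity increases across a period and decreases down a group.
(A) Se (period 4, group 16) vs As (period 4, group 15): the stated order agrees with the simple trend.
(B) S (period 3, group 16) vs O (period 2, group 16): the stated order contradicts the simple trend.
(C) F (period 2, group 17) vs B (period 2, group 13): the stated order agrees with the simple trend.
The exception is (B): the compact 2p subshell of O repels the added electron more than S's larger 3p does.

(B)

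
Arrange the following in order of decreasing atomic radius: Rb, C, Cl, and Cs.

Cs > Rb > Cl > C

C is in period 2, group 14; Cl is in period 3, group 17; Rb is in period 5, group 1; Cs is in period 6, group 1.
Across a period the added protons contract the valence shell; down a group each new principal shell makes the atom larger.
Neither a single period nor a single group — weigh both effects.
Cl > C: period and group pull opposite ways; the down-group shift dominates (99 vs 75 pm).
Rb > Cl: both effects reinforce here, so Rb is clearly the larger of the two.
Cs > Rb: Cs sits below Rb in group 1, so the down-group effect alone puts Cs larger.
For reference (pm): C 75, Cl 99, Rb 210, Cs 232.
So from largest to smallest: Cs > Rb > Cl > C.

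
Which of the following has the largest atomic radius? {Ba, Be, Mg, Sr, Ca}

Be is in period 2, group 2; Mg is in period 3, group 2; Ca is in period 4, group 2; Sr is in period 5, group 2; Ba is in period 6, group 2.
Across a period the added protons contract the valence shell; down a group each new principal shell makes the atom larger.
All are in group 2, so atomic radius increases down the group.
The largest atomic radius among these belongs to Ba.

Ba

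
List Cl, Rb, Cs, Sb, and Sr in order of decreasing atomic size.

Cl is in period 3, group 17; Rb is in period 5, group 1; Sr is in period 5, group 2; Sb is in period 5, group 15; Cs is in period 6, group 1.
Radius decreases left→right (rising Z_eff, same n) and increases top→bottom (higher n).
These span different periods and groups, so the two trends combine.
Sb > Cl: relative to Cl, both the across-period and down-group shifts push Sb's atomic radius up.
Sr > Sb: Sr lies to the left of Sb in period 5, so the across-period effect alone puts Sr larger.
Rb > Sr: Rb lies to the left of Sr in period 5, so the across-period effect alone puts Rb larger.
Cs > Rb: they share group 1; the group trend gives Cs the larger value.
Approximate values (pm): Cl 99, Rb 210, Sr 185, Sb 140, Cs 232.
So from largest to smallest: Cs > Rb > Sr > Sb > Cl.

Cs, Rb, Sr, Sb, Cl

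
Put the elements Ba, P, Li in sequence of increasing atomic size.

P < Li < Ba

Li is in period 2, group 1; P is in period 3, group 15; Ba is in period 6, group 2.
Radius decreases left→right (rising Z_eff, same n) and increases top→bottom (higher n).
Neither a single period nor a single group — weigh both effects.
Li > P: period and group pull opposite ways; the across-period shift dominates (133 vs 111 pm).
Ba > Li: period and group pull opposite ways; the down-group shift dominates (196 vs 133 pm).
For reference (pm): Li 133, P 111, Ba 196.
So from smallest to largest: P < Li < Ba.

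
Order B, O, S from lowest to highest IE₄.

After 3 electrons have been removed, what remains? B³⁺ is the bare [He] core; O³⁺ still has 3 valence electrons; S³⁺ still has 3 valence electrons.
Breaking into a closed-shell core is much more expensive than removing a leftover valence electron — B has the largest IE_4 here.
Valence configurations: O³⁺ [He]2s²2p¹, S³⁺ [Ne]3s²3p¹.
Tabulated IE_4 (kJ/mol): B 25026, O 7469, S 4556.
Overall IE_4 order: S < O < B.

S < O < B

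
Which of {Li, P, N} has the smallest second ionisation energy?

IE_2 is the cost of taking one more electron from the +1 cation: Li⁺ is the bare [He] core; P⁺ still has 4 valence electrons; N⁺ still has 4 valence electrons.
Pulling an electron out of a noble-gas core costs far more than removing a remaining valence electron, so Li sits at the high end of IE_2.
Valence configurations: P⁺ [Ne]3s²3p², N⁺ [He]2s²2p².
The numbers (kJ/mol): Li 7298, P 1907, N 2856.
Overall IE_2 order: P < N < Li.

P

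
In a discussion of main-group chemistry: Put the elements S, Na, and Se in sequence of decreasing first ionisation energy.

S > Se > Na

Na is in period 3, group 1; S is in period 3, group 16; Se is in period 4, group 16.
IE₁ increases left→right with effective nuclear charge and decreases top→bottom as the valence shell moves farther out.
These span different periods and groups, so the two trends combine.
Se > Na: period and group pull opposite ways; the across-period shift dominates (941 vs 496 kJ/mol).
S > Se: they share group 16; the group trend gives S the larger value.
Tabulated first ionization energy (kJ/mol): Na 496, S 1000, Se 941.
So from highest to lowest: S > Se > Na.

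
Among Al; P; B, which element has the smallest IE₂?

Al

Consider each +1 ion: Al⁺ still has 2 valence electrons; P⁺ still has 4 valence electrons; B⁺ still has 2 valence electrons.
All are still removing valence electrons, so compare the +1 ions as you would atoms: IE_2 generally rises across a period (higher Z_eff) and falls down a group (larger shell), subject to the usual subshell exceptions.
Valence configurations: Al⁺ [Ne]3s², P⁺ [Ne]3s²3p², B⁺ [He]2s².
Tabulated IE_2 (kJ/mol): Al 1817, P 1907, B 2427.
So the second ionization energies run Al < P < B.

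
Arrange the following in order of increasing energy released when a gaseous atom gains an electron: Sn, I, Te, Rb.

Rb, Sn, Te, I

Adding an electron releases more energy for atoms nearer the top right (short of the noble gases).
All lie in period 5, so electron affinity increases left to right.
So from lowest to highest: Rb < Sn < Te < I.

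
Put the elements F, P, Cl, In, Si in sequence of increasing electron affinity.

F is in period 2, group 17; Si is in period 3, group 14; P is in period 3, group 15; Cl is in period 3, group 17; In is in period 5, group 13.
Adding an electron releases more energy for atoms nearer the top right (short of the noble gases).
Here both period and group differ, so the two effects have to be weighed against each other.
P > In: relative to In, both the across-period and down-group shifts push P's electron affinity up.
Si > P: this pair runs against the simple trend — see the exception note.
F > Si: relative to Si, both the across-period and down-group shifts push F's electron affinity up.
Cl > F: this pair runs against the simple trend — see the exception note.
Note the exception: Si has a higher electron affinity than P, contrary to the simple trend — adding an electron to P's half-filled 3p³ is unfavourable, so Si (3p²) has the more exothermic EA.
Note the exception: Cl has a higher electron affinity than F, contrary to the simple trend — F's small 2p subshell makes the incoming electron feel strong e⁻–e⁻ repulsion, so Cl actually releases more energy on gaining an electron.
Approximate values (kJ/mol): F 328, Si 134, P 72, Cl 349, In 29.
So from lowest to highest: In < P < Si < F < Cl.

In < P < Si < F < Cl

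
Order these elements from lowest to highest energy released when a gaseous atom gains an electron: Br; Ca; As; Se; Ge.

Ca < As < Ge < Se < Br

Ca is in period 4, group 2; Ge is in period 4, group 14; As is in period 4, group 15; Se is in period 4, group 16; Br is in period 4, group 17.
Adding an electron releases more energy for atoms nearer the top right (short of the noble gases).
All lie in period 4; the across-period trend (electron affinity increases left to right) applies, with the exception below.
Note the exception: Ge has a higher electron affinity than As, contrary to the simple trend — adding an electron to As's half-filled 4p³ is unfavourable, so Ge (4p²) has the more exothermic EA.
For reference (kJ/mol): Ca 2, Ge 119, As 78, Se 195, Br 325.
So from lowest to highest: Ca < As < Ge < Se < Br.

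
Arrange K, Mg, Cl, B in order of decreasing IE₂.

K > B > Cl > Mg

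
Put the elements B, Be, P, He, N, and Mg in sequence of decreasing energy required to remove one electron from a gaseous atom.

He > N > P > Be > B > Mg

First ionization energy rises across a period (greater Z_eff holds electrons more tightly) and falls down a group (valence electrons are farther from the nucleus).
Neither a single period nor a single group — weigh both effects.
B > Mg: both effects reinforce here, so B is clearly the higher of the two.
Be > B: this pair runs against the simple trend — see the exception note.
P > Be: period and group pull opposite ways; the across-period shift dominates (1012 vs 900 kJ/mol).
N > P: N sits above P in group 15, so the down-group effect alone puts N higher.
He > N: both effects reinforce here, so He is clearly the higher of the two.
Note the exception: Be has a higher first ionization energy than B, contrary to the simple trend — removing B's lone 2p electron is easier than breaking Be's filled 2s².
Approximate values (kJ/mol): He 2372, Be 900, B 801, N 1402, Mg 738, P 1012.
So from highest to lowest: He > N > P > Be > B > Mg.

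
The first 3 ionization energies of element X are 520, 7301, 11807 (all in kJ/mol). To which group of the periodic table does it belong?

Look for the largest jump between consecutive ionization energies: IE2/IE1 ≈ 14.0, far larger than any earlier ratio.
That jump marks the point where a core electron is being removed. So the atom has 1 valence electron.
A main-group element with 1 valence electron is in group 1.

Group 1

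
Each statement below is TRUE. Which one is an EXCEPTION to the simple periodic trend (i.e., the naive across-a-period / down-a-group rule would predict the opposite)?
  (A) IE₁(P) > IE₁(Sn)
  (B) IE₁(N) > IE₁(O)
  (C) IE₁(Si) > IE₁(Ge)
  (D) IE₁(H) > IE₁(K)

(B)

The general trend: first ionization energy increases across a period and decreases down a group.
(A) P (period 3, group 15) vs Sn (period 5, group 14): the stated order agrees with the simple trend.
(B) N (period 2, group 15) vs O (period 2, group 16): the stated order contradicts the simple trend.
(C) Si (period 3, group 14) vs Ge (period 4, group 14): the stated order agrees with the simple trend.
(D) H (period 1, group 1) vs K (period 4, group 1): the stated order agrees with the simple trend.
The exception is (B): pairing an electron in O's 2p⁴ costs repulsion energy, so O ionizes more easily than half-filled N (2p³).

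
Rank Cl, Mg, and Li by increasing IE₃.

Cl < Mg < Li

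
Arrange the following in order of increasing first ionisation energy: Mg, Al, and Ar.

Al < Mg < Ar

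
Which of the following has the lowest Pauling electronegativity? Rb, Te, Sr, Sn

Rb is in period 5, group 1; Sr is in period 5, group 2; Sn is in period 5, group 14; Te is in period 5, group 16.
Atoms toward the upper right of the periodic table pull bonding electrons most strongly.
All lie in period 5, so electronegativity increases left to right.
The lowest Pauling electronegativity among these belongs to Rb.

Rb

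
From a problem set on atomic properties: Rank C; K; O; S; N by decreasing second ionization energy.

O > K > N > C > S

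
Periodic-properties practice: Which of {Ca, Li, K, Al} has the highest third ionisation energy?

After 2 electrons have been removed, what remains? Ca²⁺ is the bare [Ar] core; Li²⁺ is already 1 electron into the core; K²⁺ is already 1 electron into the core; Al²⁺ still has 1 valence electron.
Breaking into a closed-shell core is much more expensive than removing a leftover valence electron — K, Ca and Li have the largest IE_3 here.
Approximate IE_3 values (kJ/mol): Ca 4912, Li 11815, K 4420, Al 2745.
Hence IE_3: Al < K < Ca < Li.

Li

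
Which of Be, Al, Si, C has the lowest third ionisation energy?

Al

After 2 electrons have been removed, what remains? Be²⁺ is the bare [He] core; Al²⁺ still has 1 valence electron; Si²⁺ still has 2 valence electrons; C²⁺ still has 2 valence electrons.
Core electrons are held far more tightly than valence electrons, so Be tops the IE_3 order.
Valence configurations: Al²⁺ [Ne]3s¹, Si²⁺ [Ne]3s², C²⁺ [He]2s².
The numbers (kJ/mol): Be 14849, Al 2745, Si 3232, C 4620.
So the third ionization energies run Al < Si < C < Be.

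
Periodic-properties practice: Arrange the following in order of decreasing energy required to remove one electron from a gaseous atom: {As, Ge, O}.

O is in period 2, group 16; Ge is in period 4, group 14; As is in period 4, group 15.
First ionization energy rises across a period (greater Z_eff holds electrons more tightly) and falls down a group (valence electrons are farther from the nucleus).
Neither a single period nor a single group — weigh both effects.
As > Ge: As lies to the right of Ge in period 4, so the across-period effect alone puts As higher.
O > As: relative to As, both the across-period and down-group shifts push O's first ionization energy up.
Tabulated first ionization energy (kJ/mol): O 1314, Ge 762, As 947.
So from highest to lowest: O > As > Ge.

O > As > Ge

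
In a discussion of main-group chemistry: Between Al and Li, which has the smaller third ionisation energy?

Al

Consider each +2 ion: Al²⁺ still has 1 valence electron; Li²⁺ is already 1 electron into the core.
Core electrons are held far more tightly than valence electrons, so Li tops the IE_3 order.
Tabulated IE_3 (kJ/mol): Al 2745, Li 11815.
So the third ionization energies run Al < Li.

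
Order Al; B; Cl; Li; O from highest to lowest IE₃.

Li, O, Cl, B, Al

Consider each +2 ion: Al²⁺ still has 1 valence electron; B²⁺ still has 1 valence electron; Cl²⁺ still has 5 valence electrons; Li²⁺ is already 1 electron into the core; O²⁺ still has 4 valence electrons.
Breaking into a closed-shell core is much more expensive than removing a leftover valence electron — Li has the largest IE_3 here.
Valence configurations: Al²⁺ [Ne]3s¹, B²⁺ [He]2s¹, Cl²⁺ [Ne]3s²3p³, O²⁺ [He]2s²2p².
Tabulated IE_3 (kJ/mol): Al 2745, B 3660, Cl 3822, Li 11815, O 5300.
So the third ionization energies run Al < B < Cl < O < Li.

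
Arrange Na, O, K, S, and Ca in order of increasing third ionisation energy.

S, K, Ca, O, Na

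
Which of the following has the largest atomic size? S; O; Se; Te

Te

O is in period 2, group 16; S is in period 3, group 16; Se is in period 4, group 16; Te is in period 5, group 16.
Radius decreases left→right (rising Z_eff, same n) and increases top→bottom (higher n).
All are in group 16, so atomic radius increases down the group.
The largest atomic size among these belongs to Te.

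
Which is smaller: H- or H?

Forming H- adds 1 electron to H. More electron–electron repulsion in the same shell, with unchanged nuclear charge, lets the cloud expand.
An anion is larger than its parent atom: H- > H.

H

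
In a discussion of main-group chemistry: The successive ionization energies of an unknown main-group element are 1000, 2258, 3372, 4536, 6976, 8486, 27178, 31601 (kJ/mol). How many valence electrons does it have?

6

Look for the largest jump between consecutive ionization energies: IE7/IE6 ≈ 3.2, far larger than any earlier ratio.
That jump marks the point where a core electron is being removed. So the atom has 6 valence electrons.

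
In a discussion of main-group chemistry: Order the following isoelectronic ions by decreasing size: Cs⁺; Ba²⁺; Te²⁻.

Te²⁻, Cs⁺, Ba²⁺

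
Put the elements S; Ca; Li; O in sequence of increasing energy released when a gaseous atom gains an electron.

Ca < Li < O < S

Li is in period 2, group 1; O is in period 2, group 16; S is in period 3, group 16; Ca is in period 4, group 2.
EA tends to increase across a period and decrease down a group, though the pattern is less regular than for IE or radius.
These span different periods and groups, so the two trends combine.
Li > Ca: the two effects oppose for this pair; the down-group effect wins (60 vs 2 kJ/mol).
O > Li: O lies to the right of Li in period 2, so the across-period effect alone puts O higher.
S > O: this pair runs against the simple trend — see the exception note.
Note the exception: S has a higher electron affinity than O, contrary to the simple trend — the compact 2p subshell of O repels the added electron more than S's larger 3p does.
For reference (kJ/mol): Li 60, O 141, S 200, Ca 2.
So from lowest to highest: Ca < Li < O < S.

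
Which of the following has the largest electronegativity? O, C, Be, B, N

O

Be is in period 2, group 2; B is in period 2, group 13; C is in period 2, group 14; N is in period 2, group 15; O is in period 2, group 16.
Smaller atoms with higher effective nuclear charge are more electronegative.
All lie in period 2, so electronegativity increases left to right.
The largest electronegativity among these belongs to O.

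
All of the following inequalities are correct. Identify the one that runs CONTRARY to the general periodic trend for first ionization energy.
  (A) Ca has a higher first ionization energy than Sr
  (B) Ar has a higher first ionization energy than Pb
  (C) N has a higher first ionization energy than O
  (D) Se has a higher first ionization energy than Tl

(C)

The general trend: first ionization energy increases across a period and decreases down a group.
(A) Ca (period 4, group 2) vs Sr (period 5, group 2): the stated order agrees with the simple trend.
(B) Ar (period 3, group 18) vs Pb (period 6, group 14): the stated order agrees with the simple trend.
(C) N (period 2, group 15) vs O (period 2, group 16): the stated order contradicts the simple trend.
(D) Se (period 4, group 16) vs Tl (period 6, group 13): the stated order agrees with the simple trend.
The exception is (C): pairing an electron in O's 2p⁴ costs repulsion energy, so O ionizes more easily than half-filled N (2p³).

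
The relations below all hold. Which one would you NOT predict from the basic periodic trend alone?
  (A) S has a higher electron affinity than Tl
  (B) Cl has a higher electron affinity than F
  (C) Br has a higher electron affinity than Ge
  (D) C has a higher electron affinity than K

The general trend: electron affinity increases across a period and decreases down a group.
(A) S (period 3, group 16) vs Tl (period 6, group 13): the stated order agrees with the simple trend.
(B) Cl (period 3, group 17) vs F (period 2, group 17): the stated order contradicts the simple trend.
(C) Br (period 4, group 17) vs Ge (period 4, group 14): the stated order agrees with the simple trend.
(D) C (period 2, group 14) vs K (period 4, group 1): the stated order agrees with the simple trend.
The exception is (B): F's small 2p subshell makes the incoming electron feel strong e⁻–e⁻ repulsion, so Cl actually releases more energy on gaining an electron.

(B)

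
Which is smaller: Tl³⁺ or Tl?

Tl³⁺

Forming Tl³⁺ removes 3 electrons from Tl. Fewer electrons for the same nuclear charge means less shielding and a higher Z_eff on the remaining electrons, and for main-group metals the entire outer shell is lost.
A cation is smaller than its parent atom: Tl³⁺ < Tl.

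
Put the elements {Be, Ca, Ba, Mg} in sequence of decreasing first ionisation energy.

IE₁ increases left→right with effective nuclear charge and decreases top→bottom as the valence shell moves farther out.
All are in group 2, so first ionization energy increases up the group.
So from highest to lowest: Be > Mg > Ca > Ba.

Be, Mg, Ca, Ba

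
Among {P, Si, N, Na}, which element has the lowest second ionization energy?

Si

The second ionization energy removes an electron from the +1 ion. For each element: P⁺ still has 4 valence electrons; Si⁺ still has 3 valence electrons; N⁺ still has 4 valence electrons; Na⁺ is the bare [Ne] core.
Breaking into a closed-shell core is much more expensive than removing a leftover valence electron — Na has the largest IE_2 here.
Valence configurations: P⁺ [Ne]3s²3p², Si⁺ [Ne]3s²3p¹, N⁺ [He]2s²2p².
The numbers (kJ/mol): P 1907, Si 1577, N 2856, Na 4562.
Overall IE_2 order: Si < P < N < Na.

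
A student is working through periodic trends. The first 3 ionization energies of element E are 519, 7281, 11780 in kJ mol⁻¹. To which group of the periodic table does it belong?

Look for the largest jump between consecutive ionization energies: IE2/IE1 ≈ 14.0, far larger than any earlier ratio.
That jump marks the point where a core electron is being removed. So the atom has 1 valence electron.
A main-group element with 1 valence electron is in group 1.

Group 1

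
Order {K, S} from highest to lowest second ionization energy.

K > S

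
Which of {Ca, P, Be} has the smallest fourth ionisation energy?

P

Consider each +3 ion: Ca³⁺ is already 1 electron into the core; P³⁺ still has 2 valence electrons; Be³⁺ is already 1 electron into the core.
Breaking into a closed-shell core is much more expensive than removing a leftover valence electron — Ca and Be have the largest IE_4 here.
Tabulated IE_4 (kJ/mol): Ca 6491, P 4964, Be 21007.
Overall IE_4 order: P < Ca < Be.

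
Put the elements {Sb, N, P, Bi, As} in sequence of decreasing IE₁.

N is in period 2, group 15; P is in period 3, group 15; As is in period 4, group 15; Sb is in period 5, group 15; Bi is in period 6, group 15.
Across a period the outer electron is held more tightly (higher IE₁); down a group it sits in a higher shell, more shielded, and comes off more easily.
All are in group 15, so first ionization energy increases up the group.
So from highest to lowest: N > P > As > Sb > Bi.

N, P, As, Sb, Bi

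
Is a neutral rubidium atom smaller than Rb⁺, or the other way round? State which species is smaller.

Rb⁺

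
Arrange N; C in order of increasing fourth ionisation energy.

C, N

After 3 electrons have been removed, what remains? N³⁺ still has 2 valence electrons; C³⁺ still has 1 valence electron.
All are still removing valence electrons, so compare the +3 ions as you would atoms: IE_4 generally rises across a period (higher Z_eff) and falls down a group (larger shell), subject to the usual subshell exceptions.
Valence configurations: N³⁺ [He]2s², C³⁺ [He]2s¹.
Approximate IE_4 values (kJ/mol): N 7475, C 6223.
Hence IE_4: C < N.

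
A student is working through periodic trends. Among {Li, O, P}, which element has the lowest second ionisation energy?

P

The second ionization energy removes an electron from the +1 ion. For each element: Li⁺ is the bare [He] core; O⁺ still has 5 valence electrons; P⁺ still has 4 valence electrons.
Core electrons are held far more tightly than valence electrons, so Li tops the IE_2 order.
Valence configurations: O⁺ [He]2s²2p³, P⁺ [Ne]3s²3p².
Approximate IE_2 values (kJ/mol): Li 7298, O 3388, P 1907.
Putting it together, IE_2: P < O < Li.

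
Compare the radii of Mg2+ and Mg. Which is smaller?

Forming Mg2+ removes 2 electrons from Mg. Fewer electrons for the same nuclear charge means less shielding and a higher Z_eff on the remaining electrons, and for main-group metals the entire outer shell is lost.
A cation is smaller than its parent atom: Mg2+ < Mg.

Mg2+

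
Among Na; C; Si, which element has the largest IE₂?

IE_2 is the cost of taking one more electron from the +1 cation: Na⁺ is the bare [Ne] core; C⁺ still has 3 valence electrons; Si⁺ still has 3 valence electrons.
Pulling an electron out of a noble-gas core costs far more than removing a remaining valence electron, so Na sits at the high end of IE_2.
Valence configurations: C⁺ [He]2s²2p¹, Si⁺ [Ne]3s²3p¹.
Tabulated IE_2 (kJ/mol): Na 4562, C 2353, Si 1577.
Putting it together, IE_2: Si < C < Na.

Na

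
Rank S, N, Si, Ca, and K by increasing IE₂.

Ca < Si < S < N < K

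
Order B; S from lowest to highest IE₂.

S < B

After 1 electron has been removed, what remains? B⁺ still has 2 valence electrons; S⁺ still has 5 valence electrons.
All are still removing valence electrons, so compare the +1 ions as you would atoms: IE_2 generally rises across a period (higher Z_eff) and falls down a group (larger shell), subject to the usual subshell exceptions.
Valence configurations: B⁺ [He]2s², S⁺ [Ne]3s²3p³.
Tabulated IE_2 (kJ/mol): B 2427, S 2252.
Overall IE_2 order: S < B.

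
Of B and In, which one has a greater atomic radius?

In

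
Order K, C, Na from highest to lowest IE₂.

Na > K > C

After 1 electron has been removed, what remains? K⁺ is the bare [Ar] core; C⁺ still has 3 valence electrons; Na⁺ is the bare [Ne] core.
Breaking into a closed-shell core is much more expensive than removing a leftover valence electron — K and Na have the largest IE_2 here.
Tabulated IE_2 (kJ/mol): K 3052, C 2353, Na 4562.
Overall IE_2 order: C < K < Na.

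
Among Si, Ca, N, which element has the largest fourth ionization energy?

N

Consider each +3 ion: Si³⁺ still has 1 valence electron; Ca³⁺ is already 1 electron into the core; N³⁺ still has 2 valence electrons.
Usually core removal costs more than valence removal, but here the competition is close: a tightly held n=2 valence electron can cost more to remove than an n=3 core electron, so the actual values have to decide it.
Valence configurations: Si³⁺ [Ne]3s¹, N³⁺ [He]2s².
The numbers (kJ/mol): Si 4356, Ca 6491, N 7475.
Overall IE_4 order: Si < Ca < N.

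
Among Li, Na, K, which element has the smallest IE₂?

K

After 1 electron has been removed, what remains? Li⁺ is the bare [He] core; Na⁺ is the bare [Ne] core; K⁺ is the bare [Ar] core.
All of these are removing an electron from a noble-gas core or deeper; the smaller core (lower principal quantum number) is held far more tightly, and within a period the higher nuclear charge binds the same core more tightly.
Approximate IE_2 values (kJ/mol): Li 7298, Na 4562, K 3052.
Overall IE_2 order: K < Na < Li.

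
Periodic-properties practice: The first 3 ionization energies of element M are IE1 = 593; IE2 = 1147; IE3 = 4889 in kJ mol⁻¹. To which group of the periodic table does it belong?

Group 2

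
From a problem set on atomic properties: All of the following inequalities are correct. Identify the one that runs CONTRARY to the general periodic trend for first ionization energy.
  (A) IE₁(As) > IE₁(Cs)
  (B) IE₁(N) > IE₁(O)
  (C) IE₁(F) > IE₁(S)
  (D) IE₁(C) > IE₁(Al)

(B)

The general trend: first ionization energy increases across a period and decreases down a group.
(A) As (period 4, group 15) vs Cs (period 6, group 1): the stated order agrees with the simple trend.
(B) N (period 2, group 15) vs O (period 2, group 16): the stated order contradicts the simple trend.
(C) F (period 2, group 17) vs S (period 3, group 16): the stated order agrees with the simple trend.
(D) C (period 2, group 14) vs Al (period 3, group 13): the stated order agrees with the simple trend.
The exception is (B): pairing an electron in O's 2p⁴ costs repulsion energy, so O ionizes more easily than half-filled N (2p³).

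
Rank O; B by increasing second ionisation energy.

B < O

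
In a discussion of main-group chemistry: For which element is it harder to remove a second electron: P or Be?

IE_2 is the cost of taking one more electron from the +1 cation: P⁺ still has 4 valence electrons; Be⁺ still has 1 valence electron.
All are still removing valence electrons, so compare the +1 ions as you would atoms: IE_2 generally rises across a period (higher Z_eff) and falls down a group (larger shell), subject to the usual subshell exceptions.
Valence configurations: P⁺ [Ne]3s²3p², Be⁺ [He]2s¹.
Tabulated IE_2 (kJ/mol): P 1907, Be 1757.
So the second ionization energies run Be < P.

P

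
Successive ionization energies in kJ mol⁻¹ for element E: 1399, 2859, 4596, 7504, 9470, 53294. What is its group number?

Group 15

Look for the largest jump between consecutive ionization energies: IE6/IE5 ≈ 5.6, far larger than any earlier ratio.
That jump marks the point where a core electron is being removed. So the atom has 5 valence electrons.
A main-group element with 5 valence electrons is in group 15.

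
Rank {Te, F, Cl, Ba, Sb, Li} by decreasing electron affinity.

Li is in period 2, group 1; F is in period 2, group 17; Cl is in period 3, group 17; Sb is in period 5, group 15; Te is in period 5, group 16; Ba is in period 6, group 2.
Electron affinity generally becomes more exothermic across a period toward the halogens and less exothermic down a group.
Neither a single period nor a single group — weigh both effects.
Li > Ba: the two effects oppose for this pair; the down-group effect wins (60 vs 14 kJ/mol).
Sb > Li: period and group pull opposite ways; the across-period shift dominates (103 vs 60 kJ/mol).
Te > Sb: Te lies to the right of Sb in period 5, so the across-period effect alone puts Te higher.
F > Te: relative to Te, both the across-period and down-group shifts push F's electron affinity up.
Cl > F: this pair runs against the simple trend — see the exception note.
Note the exception: Cl has a higher electron affinity than F, contrary to the simple trend — F's small 2p subshell makes the incoming electron feel strong e⁻–e⁻ repulsion, so Cl actually releases more energy on gaining an electron.
Approximate values (kJ/mol): Li 60, F 328, Cl 349, Sb 103, Te 190, Ba 14.
So from highest to lowest: Cl > F > Te > Sb > Li > Ba.

Cl, F, Te, Sb, Li, Ba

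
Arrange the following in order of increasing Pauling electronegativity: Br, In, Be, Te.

Be < In < Te < Br

Smaller atoms with higher effective nuclear charge are more electronegative.
These span different periods and groups, so the two trends combine.
In > Be: period and group pull opposite ways; the across-period shift dominates (1.78 vs 1.57).
Te > In: Te lies to the right of In in period 5, so the across-period effect alone puts Te higher.
Br > Te: both effects reinforce here, so Br is clearly the higher of the two.
Tabulated electronegativity (Pauling): Be 1.57, Br 2.96, In 1.78, Te 2.10.
So from lowest to highest: Be < In < Te < Br.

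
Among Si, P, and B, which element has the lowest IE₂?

Si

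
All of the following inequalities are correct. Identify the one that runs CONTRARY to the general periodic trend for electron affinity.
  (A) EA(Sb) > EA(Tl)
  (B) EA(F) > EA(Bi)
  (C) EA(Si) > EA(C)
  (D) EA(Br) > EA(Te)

The general trend: electron affinity increases across a period and decreases down a group.
(A) Sb (period 5, group 15) vs Tl (period 6, group 13): the stated order agrees with the simple trend.
(B) F (period 2, group 17) vs Bi (period 6, group 15): the stated order agrees with the simple trend.
(C) Si (period 3, group 14) vs C (period 2, group 14): the stated order contradicts the simple trend.
(D) Br (period 4, group 17) vs Te (period 5, group 16): the stated order agrees with the simple trend.
The exception is (C): Si's larger, more diffuse 3p orbitals accept an added electron slightly more readily than C's compact 2p.

(C)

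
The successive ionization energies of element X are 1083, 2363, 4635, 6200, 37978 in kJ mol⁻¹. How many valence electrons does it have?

Look for the largest jump between consecutive ionization energies: IE5/IE4 ≈ 6.1, far larger than any earlier ratio.
That jump marks the point where a core electron is being removed. So the atom has 4 valence electrons.

4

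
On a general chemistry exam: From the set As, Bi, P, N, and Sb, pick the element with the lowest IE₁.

IE₁ increases left→right with effective nuclear charge and decreases top→bottom as the valence shell moves farther out.
All are in group 15, so first ionization energy increases up the group.
The lowest IE₁ among these belongs to Bi.

Bi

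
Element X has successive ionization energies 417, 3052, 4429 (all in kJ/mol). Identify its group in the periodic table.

Group 1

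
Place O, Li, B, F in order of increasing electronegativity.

Li, B, O, F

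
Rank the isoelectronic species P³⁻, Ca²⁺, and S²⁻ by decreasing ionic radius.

P³⁻ > S²⁻ > Ca²⁺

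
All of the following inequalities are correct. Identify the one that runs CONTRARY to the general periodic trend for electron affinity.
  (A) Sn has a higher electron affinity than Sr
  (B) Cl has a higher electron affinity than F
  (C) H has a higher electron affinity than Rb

The general trend: electron affinity increases across a period and decreases down a group.
(A) Sn (period 5, group 14) vs Sr (period 5, group 2): the stated order agrees with the simple trend.
(B) Cl (period 3, group 17) vs F (period 2, group 17): the stated order contradicts the simple trend.
(C) H (period 1, group 1) vs Rb (period 5, group 1): the stated order agrees with the simple trend.
The exception is (B): F's small 2p subshell makes the incoming electron feel strong e⁻–e⁻ repulsion, so Cl actually releases more energy on gaining an electron.

(B)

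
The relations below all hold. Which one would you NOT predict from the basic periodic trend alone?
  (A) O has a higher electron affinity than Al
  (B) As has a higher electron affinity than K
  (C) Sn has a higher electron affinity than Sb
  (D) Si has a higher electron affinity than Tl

The general trend: electron affinity increases across a period and decreases down a group.
(A) O (period 2, group 16) vs Al (period 3, group 13): the stated order agrees with the simple trend.
(B) As (period 4, group 15) vs K (period 4, group 1): the stated order agrees with the simple trend.
(C) Sn (period 5, group 14) vs Sb (period 5, group 15): the stated order contradicts the simple trend.
(D) Si (period 3, group 14) vs Tl (period 6, group 13): the stated order agrees with the simple trend.
The exception is (C): adding an electron to Sb's half-filled 5p³ is unfavourable, so Sn has the more exothermic EA.

(C)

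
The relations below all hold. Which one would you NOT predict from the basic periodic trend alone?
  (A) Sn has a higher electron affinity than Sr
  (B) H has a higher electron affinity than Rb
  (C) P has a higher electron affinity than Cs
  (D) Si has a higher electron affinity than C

(D)

The general trend: electron affinity increases across a period and decreases down a group.
(A) Sn (period 5, group 14) vs Sr (period 5, group 2): the stated order agrees with the simple trend.
(B) H (period 1, group 1) vs Rb (period 5, group 1): the stated order agrees with the simple trend.
(C) P (period 3, group 15) vs Cs (period 6, group 1): the stated order agrees with the simple trend.
(D) Si (period 3, group 14) vs C (period 2, group 14): the stated order contradicts the simple trend.
The exception is (D): Si's larger, more diffuse 3p orbitals accept an added electron slightly more readily than C's compact 2p.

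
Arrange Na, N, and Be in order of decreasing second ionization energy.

IE_2 is the cost of taking one more electron from the +1 cation: Na⁺ is the bare [Ne] core; N⁺ still has 4 valence electrons; Be⁺ still has 1 valence electron.
Core electrons are held far more tightly than valence electrons, so Na tops the IE_2 order.
Valence configurations: N⁺ [He]2s²2p², Be⁺ [He]2s¹.
Tabulated IE_2 (kJ/mol): Na 4562, N 2856, Be 1757.
Overall IE_2 order: Be < N < Na.

Na > N > Be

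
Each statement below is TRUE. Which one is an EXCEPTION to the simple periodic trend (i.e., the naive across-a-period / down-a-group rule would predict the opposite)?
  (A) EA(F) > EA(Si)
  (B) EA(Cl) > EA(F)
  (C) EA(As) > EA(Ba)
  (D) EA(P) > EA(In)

(B)

The general trend: electron affinity increases across a period and decreases down a group.
(A) F (period 2, group 17) vs Si (period 3, group 14): the stated order agrees with the simple trend.
(B) Cl (period 3, group 17) vs F (period 2, group 17): the stated order contradicts the simple trend.
(C) As (period 4, group 15) vs Ba (period 6, group 2): the stated order agrees with the simple trend.
(D) P (period 3, group 15) vs In (period 5, group 13): the stated order agrees with the simple trend.
The exception is (B): F's small 2p subshell makes the incoming electron feel strong e⁻–e⁻ repulsion, so Cl actually releases more energy on gaining an electron.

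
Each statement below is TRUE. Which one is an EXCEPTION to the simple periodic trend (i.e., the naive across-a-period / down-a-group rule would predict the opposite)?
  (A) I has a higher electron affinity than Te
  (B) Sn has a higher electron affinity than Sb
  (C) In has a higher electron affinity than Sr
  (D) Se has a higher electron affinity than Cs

(B)

The general trend: electron affinity increases across a period and decreases down a group.
(A) I (period 5, group 17) vs Te (period 5, group 16): the stated order agrees with the simple trend.
(B) Sn (period 5, group 14) vs Sb (period 5, group 15): the stated order contradicts the simple trend.
(C) In (period 5, group 13) vs Sr (period 5, group 2): the stated order agrees with the simple trend.
(D) Se (period 4, group 16) vs Cs (period 6, group 1): the stated order agrees with the simple trend.
The exception is (B): adding an electron to Sb's half-filled 5p³ is unfavourable, so Sn has the more exothermic EA.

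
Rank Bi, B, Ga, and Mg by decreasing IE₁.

B > Mg > Bi > Ga

B is in period 2, group 13; Mg is in period 3, group 2; Ga is in period 4, group 13; Bi is in period 6, group 15.
Across a period the outer electron is held more tightly (higher IE₁); down a group it sits in a higher shell, more shielded, and comes off more easily.
Neither a single period nor a single group — weigh both effects.
Bi > Ga: period and group pull opposite ways; the across-period shift dominates (703 vs 579 kJ/mol).
Mg > Bi: period and group pull opposite ways; the down-group shift dominates (738 vs 703 kJ/mol).
B > Mg: relative to Mg, both the across-period and down-group shifts push B's first ionization energy up.
Tabulated first ionization energy (kJ/mol): B 801, Mg 738, Ga 579, Bi 703.
So from highest to lowest: B > Mg > Bi > Ga.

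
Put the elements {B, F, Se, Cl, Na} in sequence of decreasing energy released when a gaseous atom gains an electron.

Cl > F > Se > Na > B

B is in period 2, group 13; F is in period 2, group 17; Na is in period 3, group 1; Cl is in period 3, group 17; Se is in period 4, group 16.
EA tends to increase across a period and decrease down a group, though the pattern is less regular than for IE or radius.
Neither a single period nor a single group — weigh both effects.
Na > B: this pair runs against the simple trend — see the exception note.
Se > Na: the two effects oppose for this pair; the across-period effect wins (195 vs 53 kJ/mol).
F > Se: both effects reinforce here, so F is clearly the higher of the two.
Cl > F: this pair runs against the simple trend — see the exception note.
Note the exception: Na has a higher electron affinity than B, contrary to the simple trend — B's ns²np¹ configuration gives only a small electron affinity — the sparsely filled np subshell binds an added electron weakly.
Note the exception: Cl has a higher electron affinity than F, contrary to the simple trend — F's small 2p subshell makes the incoming electron feel strong e⁻–e⁻ repulsion, so Cl actually releases more energy on gaining an electron.
Tabulated electron affinity (kJ/mol): B 27, F 328, Na 53, Cl 349, Se 195.
So from highest to lowest: Cl > F > Se > Na > B.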